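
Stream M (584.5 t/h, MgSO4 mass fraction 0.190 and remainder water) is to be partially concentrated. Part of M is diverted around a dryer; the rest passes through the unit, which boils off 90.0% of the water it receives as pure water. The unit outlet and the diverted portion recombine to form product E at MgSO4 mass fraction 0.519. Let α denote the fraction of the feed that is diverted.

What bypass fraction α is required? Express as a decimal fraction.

All 584.5×0.190 = 111.06 t/h of MgSO4 reaches E, so E = 111.06/0.519 = 213.98 t/h and vapour = 370.52 t/h.
The evaporator receives (1−α)·584.5 of feed at 0.810 water and removes 0.900 of that water:
0.900×0.810×(1−α)×584.5 = 370.52
(1−α) = 370.52/426.1 = 0.8696;  α = 0.1304.

0.130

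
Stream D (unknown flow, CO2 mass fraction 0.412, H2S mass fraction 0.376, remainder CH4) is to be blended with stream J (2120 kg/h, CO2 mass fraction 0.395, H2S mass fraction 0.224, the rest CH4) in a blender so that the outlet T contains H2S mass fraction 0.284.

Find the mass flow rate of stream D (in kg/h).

Let D be the unknown flow. Total out = 2120 + D.
H2S balance: 474.88 + 0.376·D = 0.284·(2120 + D)
(0.376 − 0.284)·D = 0.284×2120 − 474.88 = 127.2
D = 127.2 / 0.092 = 1382.6 kg/h

1383 kg/h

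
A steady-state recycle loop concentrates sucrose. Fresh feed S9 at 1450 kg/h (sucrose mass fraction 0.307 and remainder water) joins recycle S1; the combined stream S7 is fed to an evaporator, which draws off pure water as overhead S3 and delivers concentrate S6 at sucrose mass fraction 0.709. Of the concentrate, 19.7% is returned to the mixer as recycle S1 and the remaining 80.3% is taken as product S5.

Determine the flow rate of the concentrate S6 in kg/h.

Overall sucrose balance (none leaves overhead): sucrose in fresh feed = sucrose in product, i.e. 1450×0.307 = (1−0.197)·S6·0.709.
S6 = 445.15/(0.709×0.803) = 781.89 kg/h.

781.9 kg/h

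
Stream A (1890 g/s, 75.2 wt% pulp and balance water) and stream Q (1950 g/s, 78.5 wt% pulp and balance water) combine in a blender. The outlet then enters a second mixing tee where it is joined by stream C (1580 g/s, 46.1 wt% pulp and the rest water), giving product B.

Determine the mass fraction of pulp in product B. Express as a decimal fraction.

Overall, product flow = 5420 g/s.
pulp in = 1890×0.752 + 1950×0.785 + 1580×0.461 = 3680.4 g/s.
pulp fraction in B = 0.6790.

0.6790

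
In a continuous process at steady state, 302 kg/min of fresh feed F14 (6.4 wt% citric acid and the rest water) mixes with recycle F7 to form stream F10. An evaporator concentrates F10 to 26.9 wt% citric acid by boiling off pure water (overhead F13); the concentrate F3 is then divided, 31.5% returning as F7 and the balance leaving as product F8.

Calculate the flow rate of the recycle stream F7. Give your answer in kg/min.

Overall citric acid balance (none leaves overhead): citric acid in fresh feed = citric acid in product, i.e. 302×0.064 = (1−0.315)·F3·0.269.
F3 = 19.328/(0.269×0.685) = 104.89 kg/min.
Recycle F7 = 0.315×104.89 = 33.041 kg/min.

33.04 kg/min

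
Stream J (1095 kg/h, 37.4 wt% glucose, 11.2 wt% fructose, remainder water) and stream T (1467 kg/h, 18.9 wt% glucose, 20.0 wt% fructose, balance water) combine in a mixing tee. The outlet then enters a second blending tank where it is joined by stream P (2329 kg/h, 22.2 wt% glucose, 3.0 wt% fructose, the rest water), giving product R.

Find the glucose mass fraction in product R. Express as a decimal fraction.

Overall, product flow = 4891 kg/h.
glucose in = 1095×0.374 + 1467×0.189 + 2329×0.222 = 1203.8 kg/h.
glucose fraction in R = 0.246.

0.246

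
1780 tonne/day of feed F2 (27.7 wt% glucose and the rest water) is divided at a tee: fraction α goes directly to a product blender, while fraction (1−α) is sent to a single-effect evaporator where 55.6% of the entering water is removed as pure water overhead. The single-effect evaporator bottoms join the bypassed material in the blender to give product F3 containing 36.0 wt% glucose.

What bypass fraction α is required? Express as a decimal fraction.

All 1780×0.277 = 493.06 tonne/day of glucose reaches F3, so F3 = 493.06/0.360 = 1369.6 tonne/day and vapour = 410.39 tonne/day.
The evaporator receives (1−α)·1780 of feed at 0.723 water and removes 0.556 of that water:
0.556×0.723×(1−α)×1780 = 410.39
(1−α) = 410.39/715.54 = 0.5735;  α = 0.4265.

0.426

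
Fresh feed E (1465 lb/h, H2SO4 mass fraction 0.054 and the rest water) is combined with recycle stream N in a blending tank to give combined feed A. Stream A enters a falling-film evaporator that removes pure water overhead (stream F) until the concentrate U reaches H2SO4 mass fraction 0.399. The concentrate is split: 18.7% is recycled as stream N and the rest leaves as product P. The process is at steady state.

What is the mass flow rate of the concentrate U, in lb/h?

Overall H2SO4 balance (none leaves overhead): H2SO4 in fresh feed = H2SO4 in product, i.e. 1465×0.054 = (1−0.187)·U·0.399.
U = 79.11/(0.399×0.813) = 243.88 lb/h.

243.9 lb/h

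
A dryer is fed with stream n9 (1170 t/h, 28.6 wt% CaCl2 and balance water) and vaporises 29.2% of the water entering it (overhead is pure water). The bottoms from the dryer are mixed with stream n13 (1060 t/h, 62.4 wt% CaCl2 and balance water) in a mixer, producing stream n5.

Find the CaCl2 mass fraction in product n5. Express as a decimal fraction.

Vapour removed = 0.292×0.714×1170 = 243.93 t/h; concentrate = 926.07 t/h.
CaCl2 reaching the mixer = 334.62 (from concentrate) + 1060×0.624 = 996.06 t/h.
Product flow = 926.07 + 1060 = 1986.1 t/h; CaCl2 fraction = 0.5015.

0.5015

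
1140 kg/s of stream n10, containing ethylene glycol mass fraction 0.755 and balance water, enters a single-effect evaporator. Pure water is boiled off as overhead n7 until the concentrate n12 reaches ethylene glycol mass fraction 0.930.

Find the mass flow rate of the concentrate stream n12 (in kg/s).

ethylene glycol is conserved: 1140×0.755 = 860.7 kg/s all reports to the concentrate.
Concentrate = 860.7/(target fraction) = 925.48 kg/s.

925.5 kg/s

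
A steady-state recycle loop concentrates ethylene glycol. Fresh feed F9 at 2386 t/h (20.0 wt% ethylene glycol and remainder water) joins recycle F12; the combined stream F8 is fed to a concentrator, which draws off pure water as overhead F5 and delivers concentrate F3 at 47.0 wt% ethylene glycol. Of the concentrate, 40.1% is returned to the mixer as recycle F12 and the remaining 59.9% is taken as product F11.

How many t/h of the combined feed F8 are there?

Overall ethylene glycol balance (none leaves overhead): ethylene glycol in fresh feed = ethylene glycol in product, i.e. 2386×0.200 = (1−0.401)·F3·0.470.
F3 = 477.2/(0.470×0.599) = 1695 t/h.
Recycle F12 = 0.401×1695 = 679.7 t/h.
Combined feed F8 = 2386 + 679.7 = 3065.7 t/h.

3066 t/h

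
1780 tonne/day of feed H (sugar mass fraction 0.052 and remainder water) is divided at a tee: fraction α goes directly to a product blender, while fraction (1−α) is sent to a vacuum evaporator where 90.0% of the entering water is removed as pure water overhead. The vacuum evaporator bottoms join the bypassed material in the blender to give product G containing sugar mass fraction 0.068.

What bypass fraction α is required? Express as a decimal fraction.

0.724

All 1780×0.052 = 92.56 tonne/day of sugar reaches G, so G = 92.56/0.068 = 1361.2 tonne/day and vapour = 418.82 tonne/day.
The evaporator receives (1−α)·1780 of feed at 0.948 water and removes 0.900 of that water:
0.900×0.948×(1−α)×1780 = 418.82
(1−α) = 418.82/1518.7 = 0.2758;  α = 0.7242.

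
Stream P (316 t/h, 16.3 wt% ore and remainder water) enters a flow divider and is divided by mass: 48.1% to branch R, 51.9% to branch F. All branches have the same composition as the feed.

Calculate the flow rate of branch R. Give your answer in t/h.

Branch R flow = 0.481×316 = 152 t/h.

152 t/h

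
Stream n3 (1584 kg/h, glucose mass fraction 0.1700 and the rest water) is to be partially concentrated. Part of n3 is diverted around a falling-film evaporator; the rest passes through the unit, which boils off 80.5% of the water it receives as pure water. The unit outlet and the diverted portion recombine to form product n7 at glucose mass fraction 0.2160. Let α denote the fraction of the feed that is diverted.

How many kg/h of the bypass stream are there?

1079 kg/h

All 1584×0.170 = 269.28 kg/h of glucose reaches n7, so n7 = 269.28/0.216 = 1246.7 kg/h and vapour = 337.33 kg/h.
The evaporator receives (1−α)·1584 of feed at 0.830 water and removes 0.805 of that water:
0.805×0.830×(1−α)×1584 = 337.33
(1−α) = 337.33/1058.3 = 0.3187;  α = 0.6813.
Bypass flow = 0.6813×1584 = 1079.1 kg/h.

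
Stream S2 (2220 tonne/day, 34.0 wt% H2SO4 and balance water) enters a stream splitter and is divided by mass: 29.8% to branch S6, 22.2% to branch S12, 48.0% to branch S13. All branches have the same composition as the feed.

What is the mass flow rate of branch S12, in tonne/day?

Branch S12 flow = 0.222×2220 = 492.84 tonne/day.

492.8 tonne/day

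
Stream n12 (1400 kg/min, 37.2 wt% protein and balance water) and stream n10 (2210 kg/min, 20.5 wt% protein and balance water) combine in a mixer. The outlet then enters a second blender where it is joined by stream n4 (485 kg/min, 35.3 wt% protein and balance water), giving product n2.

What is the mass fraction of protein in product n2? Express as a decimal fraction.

0.280

Overall, product flow = 4095 kg/min.
protein in = 1400×0.372 + 2210×0.205 + 485×0.353 = 1145.1 kg/min.
protein fraction in n2 = 0.280.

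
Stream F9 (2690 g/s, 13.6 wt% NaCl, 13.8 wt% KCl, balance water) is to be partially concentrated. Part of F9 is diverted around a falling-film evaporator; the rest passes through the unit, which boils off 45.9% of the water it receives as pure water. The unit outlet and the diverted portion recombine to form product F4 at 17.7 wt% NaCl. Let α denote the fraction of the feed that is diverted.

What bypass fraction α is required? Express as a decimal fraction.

0.305

All 2690×0.136 = 365.84 g/s of NaCl reaches F4, so F4 = 365.84/0.177 = 2066.9 g/s and vapour = 623.11 g/s.
The evaporator receives (1−α)·2690 of feed at 0.726 water and removes 0.459 of that water:
0.459×0.726×(1−α)×2690 = 623.11
(1−α) = 623.11/896.4 = 0.6951;  α = 0.3049.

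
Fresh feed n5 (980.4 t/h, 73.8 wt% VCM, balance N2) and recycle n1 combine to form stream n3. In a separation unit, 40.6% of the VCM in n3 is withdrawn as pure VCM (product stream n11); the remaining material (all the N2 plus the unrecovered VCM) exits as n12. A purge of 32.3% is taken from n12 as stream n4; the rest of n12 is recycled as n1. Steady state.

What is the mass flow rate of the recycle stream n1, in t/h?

N2 enters only via n5 and leaves only via the purge: 980.4×0.262 = 0.323×(N2 in n12), and the separation unit passes all N2, so N2 in n3 = N2 in n12 = 795.25 t/h.
VCM in n3: m_A = 980.4×0.738 + (1−0.323)·(1−0.406)·m_A, so m_A = 723.54/0.5979 = 1210.2 t/h.
n12 = (1−0.406)×1210.2 + 795.25 = 1514.1 t/h.
Recycle n1 = (1−0.323)×1514.1 = 1025.1 t/h.

1025 t/h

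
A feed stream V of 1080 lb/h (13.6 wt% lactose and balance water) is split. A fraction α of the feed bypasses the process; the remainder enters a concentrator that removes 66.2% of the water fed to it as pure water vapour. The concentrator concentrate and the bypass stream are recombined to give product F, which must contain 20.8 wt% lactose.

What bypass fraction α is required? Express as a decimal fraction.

0.395

All 1080×0.136 = 146.88 lb/h of lactose reaches F, so F = 146.88/0.208 = 706.15 lb/h and vapour = 373.85 lb/h.
The evaporator receives (1−α)·1080 of feed at 0.864 water and removes 0.662 of that water:
0.662×0.864×(1−α)×1080 = 373.85
(1−α) = 373.85/617.73 = 0.6052;  α = 0.3948.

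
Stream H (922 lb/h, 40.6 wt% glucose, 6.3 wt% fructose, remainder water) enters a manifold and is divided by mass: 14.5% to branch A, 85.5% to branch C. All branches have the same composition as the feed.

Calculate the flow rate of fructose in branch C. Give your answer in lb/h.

49.66 lb/h

Branch C total = 0.855×922 = 788.31 lb/h.
fructose in C = 0.063×788.31 = 49.664 lb/h.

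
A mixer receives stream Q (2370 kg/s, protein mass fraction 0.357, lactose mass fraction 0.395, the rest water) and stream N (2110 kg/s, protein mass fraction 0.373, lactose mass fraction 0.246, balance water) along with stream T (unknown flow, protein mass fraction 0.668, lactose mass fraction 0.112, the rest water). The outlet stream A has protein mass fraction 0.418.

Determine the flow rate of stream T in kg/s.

Let T be the unknown flow. Total out = 4480 + T.
protein balance: 1633.1 + 0.668·T = 0.418·(4480 + T)
(0.668 − 0.418)·T = 0.418×4480 − 1633.1 = 239.52
T = 239.52 / 0.250 = 958.08 kg/s

958.1 kg/s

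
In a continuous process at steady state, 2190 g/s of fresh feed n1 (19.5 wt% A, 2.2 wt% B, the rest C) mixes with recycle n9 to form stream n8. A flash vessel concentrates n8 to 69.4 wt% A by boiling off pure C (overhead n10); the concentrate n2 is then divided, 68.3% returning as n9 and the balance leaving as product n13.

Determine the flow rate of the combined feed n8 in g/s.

Overall A balance (none leaves overhead): A in fresh feed = A in product, i.e. 2190×0.195 = (1−0.683)·n2·0.694.
n2 = 427.05/(0.694×0.317) = 1941.2 g/s.
Recycle n9 = 0.683×1941.2 = 1325.8 g/s.
Combined feed n8 = 2190 + 1325.8 = 3515.8 g/s.

3516 g/s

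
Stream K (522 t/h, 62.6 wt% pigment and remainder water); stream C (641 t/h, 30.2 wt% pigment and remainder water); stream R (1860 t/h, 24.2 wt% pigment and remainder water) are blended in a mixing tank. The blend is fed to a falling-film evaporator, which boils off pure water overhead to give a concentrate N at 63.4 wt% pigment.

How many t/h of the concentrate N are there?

1531 t/h

pigment entering = 522×0.626 + 641×0.302 + 1860×0.242 = 970.47 t/h.
All pigment reports to N, so N = 970.47/0.634 = 1530.7 t/h.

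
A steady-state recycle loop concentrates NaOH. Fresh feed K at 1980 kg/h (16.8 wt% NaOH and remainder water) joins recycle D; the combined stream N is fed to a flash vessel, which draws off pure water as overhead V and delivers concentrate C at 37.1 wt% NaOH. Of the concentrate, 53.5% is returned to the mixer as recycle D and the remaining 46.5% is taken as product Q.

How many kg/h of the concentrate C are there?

1928 kg/h

Overall NaOH balance (none leaves overhead): NaOH in fresh feed = NaOH in product, i.e. 1980×0.168 = (1−0.535)·C·0.371.
C = 332.64/(0.371×0.465) = 1928.2 kg/h.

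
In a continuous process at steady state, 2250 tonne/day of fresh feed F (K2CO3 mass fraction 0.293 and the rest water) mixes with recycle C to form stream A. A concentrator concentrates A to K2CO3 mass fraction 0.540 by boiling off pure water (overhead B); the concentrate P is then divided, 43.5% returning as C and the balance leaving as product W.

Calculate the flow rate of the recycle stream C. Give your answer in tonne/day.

Overall K2CO3 balance (none leaves overhead): K2CO3 in fresh feed = K2CO3 in product, i.e. 2250×0.293 = (1−0.435)·P·0.540.
P = 659.25/(0.540×0.565) = 2160.8 tonne/day.
Recycle C = 0.435×2160.8 = 939.93 tonne/day.

939.9 tonne/day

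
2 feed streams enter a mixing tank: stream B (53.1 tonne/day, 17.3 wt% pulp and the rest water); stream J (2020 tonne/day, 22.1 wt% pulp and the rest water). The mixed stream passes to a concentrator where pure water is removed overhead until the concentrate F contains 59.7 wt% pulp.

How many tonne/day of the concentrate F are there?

763.2 tonne/day

pulp entering = 53.1×0.173 + 2020×0.221 = 455.61 tonne/day.
All pulp reports to F, so F = 455.61/0.597 = 763.16 tonne/day.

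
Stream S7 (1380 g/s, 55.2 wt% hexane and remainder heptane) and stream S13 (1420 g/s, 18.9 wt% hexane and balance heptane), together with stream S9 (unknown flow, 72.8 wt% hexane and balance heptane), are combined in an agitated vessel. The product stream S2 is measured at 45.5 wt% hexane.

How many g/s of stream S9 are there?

893.3 g/s

Let S9 be the unknown flow. Total out = 2800 + S9.
hexane balance: 1030.1 + 0.728·S9 = 0.455·(2800 + S9)
(0.728 − 0.455)·S9 = 0.455×2800 − 1030.1 = 243.86
S9 = 243.86 / 0.273 = 893.26 g/s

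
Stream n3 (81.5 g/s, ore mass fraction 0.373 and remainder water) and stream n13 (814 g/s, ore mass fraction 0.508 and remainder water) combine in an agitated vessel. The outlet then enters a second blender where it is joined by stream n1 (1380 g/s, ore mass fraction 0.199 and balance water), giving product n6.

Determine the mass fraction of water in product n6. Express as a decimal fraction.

Overall, product flow = 2275.5 g/s.
water in = 81.5×0.627 + 814×0.492 + 1380×0.801 = 1557 g/s.
water fraction in n6 = 0.684.

0.684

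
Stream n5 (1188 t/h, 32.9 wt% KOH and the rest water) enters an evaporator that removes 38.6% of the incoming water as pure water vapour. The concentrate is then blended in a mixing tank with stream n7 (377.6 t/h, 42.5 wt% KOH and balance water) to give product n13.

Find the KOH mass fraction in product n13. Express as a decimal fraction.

0.438

Vapour removed = 0.386×0.671×1188 = 307.7 t/h; concentrate = 880.3 t/h.
KOH reaching the mixer = 390.85 (from concentrate) + 377.6×0.425 = 551.33 t/h.
Product flow = 880.3 + 377.6 = 1257.9 t/h; KOH fraction = 0.438.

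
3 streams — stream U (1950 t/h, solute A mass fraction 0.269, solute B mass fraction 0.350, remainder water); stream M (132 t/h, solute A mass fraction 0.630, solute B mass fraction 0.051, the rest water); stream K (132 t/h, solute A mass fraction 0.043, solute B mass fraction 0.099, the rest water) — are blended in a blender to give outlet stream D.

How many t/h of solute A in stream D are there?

613.4 t/h

solute A out = solute A in = 1950×0.269 + 132×0.630 + 132×0.043 = 613.39 t/h.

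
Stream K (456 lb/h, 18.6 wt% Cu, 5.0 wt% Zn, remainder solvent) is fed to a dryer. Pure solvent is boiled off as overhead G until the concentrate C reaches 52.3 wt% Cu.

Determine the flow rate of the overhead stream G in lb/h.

Cu is conserved: 456×0.186 = 84.816 lb/h all reports to the concentrate.
Concentrate = 84.816/(target fraction) = 162.17 lb/h.
Overhead = 456 − 162.17 = 293.83 lb/h.

293.8 lb/h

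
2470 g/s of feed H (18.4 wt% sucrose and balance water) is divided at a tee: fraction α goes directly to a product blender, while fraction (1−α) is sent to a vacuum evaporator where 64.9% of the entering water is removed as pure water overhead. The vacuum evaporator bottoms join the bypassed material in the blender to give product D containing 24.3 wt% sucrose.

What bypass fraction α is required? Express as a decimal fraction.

0.542

All 2470×0.184 = 454.48 g/s of sucrose reaches D, so D = 454.48/0.243 = 1870.3 g/s and vapour = 599.71 g/s.
The evaporator receives (1−α)·2470 of feed at 0.816 water and removes 0.649 of that water:
0.649×0.816×(1−α)×2470 = 599.71
(1−α) = 599.71/1308.1 = 0.4585;  α = 0.5415.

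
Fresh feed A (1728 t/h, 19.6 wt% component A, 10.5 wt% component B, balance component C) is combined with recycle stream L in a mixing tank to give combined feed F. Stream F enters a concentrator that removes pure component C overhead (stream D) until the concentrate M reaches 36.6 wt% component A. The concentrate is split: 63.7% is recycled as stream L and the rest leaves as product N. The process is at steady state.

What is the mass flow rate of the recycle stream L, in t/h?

1624 t/h

Overall component A balance (none leaves overhead): component A in fresh feed = component A in product, i.e. 1728×0.196 = (1−0.637)·M·0.366.
M = 338.69/(0.366×0.363) = 2549.2 t/h.
Recycle L = 0.637×2549.2 = 1623.9 t/h.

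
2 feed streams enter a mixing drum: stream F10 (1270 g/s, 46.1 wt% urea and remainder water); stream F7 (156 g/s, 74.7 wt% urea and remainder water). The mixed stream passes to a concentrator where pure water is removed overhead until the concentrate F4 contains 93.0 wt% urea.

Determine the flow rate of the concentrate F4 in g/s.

urea entering = 1270×0.461 + 156×0.747 = 702 g/s.
All urea reports to F4, so F4 = 702/0.930 = 754.84 g/s.

754.8 g/s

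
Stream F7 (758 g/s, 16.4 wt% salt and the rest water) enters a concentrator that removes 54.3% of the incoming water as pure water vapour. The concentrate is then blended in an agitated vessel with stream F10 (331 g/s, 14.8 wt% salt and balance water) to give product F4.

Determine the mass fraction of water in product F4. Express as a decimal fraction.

Vapour removed = 0.543×0.836×758 = 344.09 g/s; concentrate = 413.91 g/s.
water reaching the mixer = 289.6 (from concentrate) + 331×0.852 = 571.61 g/s.
Product flow = 413.91 + 331 = 744.91 g/s; water fraction = 0.767.

0.767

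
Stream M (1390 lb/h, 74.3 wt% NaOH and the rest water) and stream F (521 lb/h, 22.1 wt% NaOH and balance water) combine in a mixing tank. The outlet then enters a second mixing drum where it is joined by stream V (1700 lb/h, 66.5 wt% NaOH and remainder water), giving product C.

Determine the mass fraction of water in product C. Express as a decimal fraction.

0.3690

Overall, product flow = 3611 lb/h.
water in = 1390×0.257 + 521×0.779 + 1700×0.335 = 1332.6 lb/h.
water fraction in C = 0.3690.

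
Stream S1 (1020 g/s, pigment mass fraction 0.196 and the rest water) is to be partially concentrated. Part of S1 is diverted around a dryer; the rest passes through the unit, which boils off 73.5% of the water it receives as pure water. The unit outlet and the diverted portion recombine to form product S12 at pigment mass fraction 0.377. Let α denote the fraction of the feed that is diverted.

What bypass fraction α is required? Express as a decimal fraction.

0.188

All 1020×0.196 = 199.92 g/s of pigment reaches S12, so S12 = 199.92/0.377 = 530.29 g/s and vapour = 489.71 g/s.
The evaporator receives (1−α)·1020 of feed at 0.804 water and removes 0.735 of that water:
0.735×0.804×(1−α)×1020 = 489.71
(1−α) = 489.71/602.76 = 0.8124;  α = 0.1876.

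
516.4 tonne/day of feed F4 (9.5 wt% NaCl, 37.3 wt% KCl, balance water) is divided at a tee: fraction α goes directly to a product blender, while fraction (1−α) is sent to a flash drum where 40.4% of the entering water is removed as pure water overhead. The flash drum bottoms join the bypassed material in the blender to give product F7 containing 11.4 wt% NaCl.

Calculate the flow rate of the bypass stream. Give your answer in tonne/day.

116 tonne/day

All 516.4×0.095 = 49.058 tonne/day of NaCl reaches F7, so F7 = 49.058/0.114 = 430.33 tonne/day and vapour = 86.067 tonne/day.
The evaporator receives (1−α)·516.4 of feed at 0.532 water and removes 0.404 of that water:
0.404×0.532×(1−α)×516.4 = 86.067
(1−α) = 86.067/110.99 = 0.7755;  α = 0.2245.
Bypass flow = 0.2245×516.4 = 115.96 tonne/day.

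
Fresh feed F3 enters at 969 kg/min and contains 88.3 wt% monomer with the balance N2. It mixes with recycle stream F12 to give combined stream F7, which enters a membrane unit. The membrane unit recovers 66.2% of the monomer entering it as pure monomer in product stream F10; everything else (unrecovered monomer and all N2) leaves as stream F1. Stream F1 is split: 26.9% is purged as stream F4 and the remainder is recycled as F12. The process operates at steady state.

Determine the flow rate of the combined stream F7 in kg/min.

N2 enters only via F3 and leaves only via the purge: 969×0.117 = 0.269×(N2 in F1), and the membrane unit passes all N2, so N2 in F7 = N2 in F1 = 421.46 kg/min.
monomer in F7: m_A = 969×0.883 + (1−0.269)·(1−0.662)·m_A, so m_A = 855.63/0.7529 = 1136.4 kg/min.
F7 = 1136.4 + 421.46 = 1557.9 kg/min.

1558 kg/min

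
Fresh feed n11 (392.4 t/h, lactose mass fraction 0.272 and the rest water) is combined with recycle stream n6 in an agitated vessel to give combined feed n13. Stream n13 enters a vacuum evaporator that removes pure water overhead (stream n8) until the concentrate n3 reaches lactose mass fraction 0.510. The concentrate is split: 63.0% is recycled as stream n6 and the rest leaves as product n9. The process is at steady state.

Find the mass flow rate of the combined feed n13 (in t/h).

Overall lactose balance (none leaves overhead): lactose in fresh feed = lactose in product, i.e. 392.4×0.272 = (1−0.630)·n3·0.510.
n3 = 106.73/(0.510×0.370) = 565.62 t/h.
Recycle n6 = 0.630×565.62 = 356.34 t/h.
Combined feed n13 = 392.4 + 356.34 = 748.74 t/h.

748.7 t/h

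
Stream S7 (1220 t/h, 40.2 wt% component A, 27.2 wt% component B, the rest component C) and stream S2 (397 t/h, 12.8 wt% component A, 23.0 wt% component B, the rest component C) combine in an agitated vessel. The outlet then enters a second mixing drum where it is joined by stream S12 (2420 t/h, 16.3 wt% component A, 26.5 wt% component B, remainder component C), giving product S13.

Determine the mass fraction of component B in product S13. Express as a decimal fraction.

0.2637

Overall, product flow = 4037 t/h.
component B in = 1220×0.272 + 397×0.230 + 2420×0.265 = 1064.5 t/h.
component B fraction in S13 = 0.2637.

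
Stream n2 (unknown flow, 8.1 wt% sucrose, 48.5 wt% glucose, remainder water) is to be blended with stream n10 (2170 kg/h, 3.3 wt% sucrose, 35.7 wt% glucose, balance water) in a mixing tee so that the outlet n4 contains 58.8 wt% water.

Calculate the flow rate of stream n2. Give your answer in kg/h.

Let n2 be the unknown flow. Total out = 2170 + n2.
water balance: 1323.7 + 0.434·n2 = 0.588·(2170 + n2)
(0.434 − 0.588)·n2 = 0.588×2170 − 1323.7 = -47.74
n2 = -47.74 / -0.154 = 310 kg/h

310 kg/h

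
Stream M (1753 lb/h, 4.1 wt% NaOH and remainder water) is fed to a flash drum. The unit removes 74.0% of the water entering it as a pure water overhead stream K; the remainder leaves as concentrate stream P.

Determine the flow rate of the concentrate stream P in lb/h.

509 lb/h

water entering = 1753×0.959 = 1681.1 lb/h; overhead removed = 0.740×1681.1 = 1244 lb/h.
Concentrate = 1753 − 1244 = 508.97 lb/h.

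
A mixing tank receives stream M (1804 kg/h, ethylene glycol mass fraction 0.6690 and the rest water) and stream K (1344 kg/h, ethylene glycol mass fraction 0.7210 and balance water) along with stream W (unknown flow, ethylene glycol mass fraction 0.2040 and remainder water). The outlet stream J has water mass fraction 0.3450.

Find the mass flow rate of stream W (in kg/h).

252.7 kg/h

Let W be the unknown flow. Total out = 3148 + W.
water balance: 972.1 + 0.796·W = 0.345·(3148 + W)
(0.796 − 0.345)·W = 0.345×3148 − 972.1 = 113.96
W = 113.96 / 0.451 = 252.68 kg/h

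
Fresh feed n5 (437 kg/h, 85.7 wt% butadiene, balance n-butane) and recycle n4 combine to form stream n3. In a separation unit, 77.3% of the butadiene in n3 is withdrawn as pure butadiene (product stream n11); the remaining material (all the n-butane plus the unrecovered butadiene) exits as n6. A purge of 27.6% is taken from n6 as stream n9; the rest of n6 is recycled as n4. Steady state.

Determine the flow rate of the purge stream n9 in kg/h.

90.57 kg/h

n-butane enters only via n5 and leaves only via the purge: 437×0.143 = 0.276×(n-butane in n6), and the separation unit passes all n-butane, so n-butane in n3 = n-butane in n6 = 226.42 kg/h.
butadiene in n3: m_A = 437×0.857 + (1−0.276)·(1−0.773)·m_A, so m_A = 374.51/0.8357 = 448.16 kg/h.
n6 = (1−0.773)×448.16 + 226.42 = 328.15 kg/h.
Purge n9 = 0.276×328.15 = 90.569 kg/h.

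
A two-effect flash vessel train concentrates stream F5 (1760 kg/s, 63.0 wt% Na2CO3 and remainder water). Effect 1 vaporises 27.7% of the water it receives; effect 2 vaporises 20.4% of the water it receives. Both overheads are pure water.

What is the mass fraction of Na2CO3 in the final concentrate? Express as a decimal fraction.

0.7474

water in feed = 1760×0.370 = 651.2 kg/s.
After stage 1: water left = (1−0.277)×651.2 = 470.82; stream total = 1579.6 kg/s.
After stage 2: water left = (1−0.204)×470.82 = 374.77; final concentrate = 1483.6 kg/s.
Na2CO3 fraction = 1108.8/1483.6 = 0.7474.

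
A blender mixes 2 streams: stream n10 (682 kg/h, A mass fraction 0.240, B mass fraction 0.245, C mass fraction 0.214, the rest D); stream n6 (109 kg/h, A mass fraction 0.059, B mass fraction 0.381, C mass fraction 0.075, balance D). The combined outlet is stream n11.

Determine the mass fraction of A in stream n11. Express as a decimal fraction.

0.215

Total flow out = 682 + 109 = 791 kg/h.
A in = 682×0.240 + 109×0.059 = 170.11 kg/h.
A mass fraction in n11 = 170.11/791 = 0.215.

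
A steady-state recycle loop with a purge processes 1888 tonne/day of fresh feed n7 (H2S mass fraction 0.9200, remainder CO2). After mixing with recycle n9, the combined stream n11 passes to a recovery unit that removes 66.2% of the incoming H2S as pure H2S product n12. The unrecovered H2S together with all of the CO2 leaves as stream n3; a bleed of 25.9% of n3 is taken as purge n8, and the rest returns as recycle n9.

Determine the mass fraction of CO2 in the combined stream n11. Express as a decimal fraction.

0.2011

CO2 enters only via n7 and leaves only via the purge: 1888×0.080 = 0.259×(CO2 in n3), and the recovery unit passes all CO2, so CO2 in n11 = CO2 in n3 = 583.17 tonne/day.
H2S in n11: m_A = 1888×0.920 + (1−0.259)·(1−0.662)·m_A, so m_A = 1737/0.7495 = 2317.4 tonne/day.
n11 = 2317.4 + 583.17 = 2900.5 tonne/day.
CO2 fraction in n11 = 583.17/2900.5 = 0.2011.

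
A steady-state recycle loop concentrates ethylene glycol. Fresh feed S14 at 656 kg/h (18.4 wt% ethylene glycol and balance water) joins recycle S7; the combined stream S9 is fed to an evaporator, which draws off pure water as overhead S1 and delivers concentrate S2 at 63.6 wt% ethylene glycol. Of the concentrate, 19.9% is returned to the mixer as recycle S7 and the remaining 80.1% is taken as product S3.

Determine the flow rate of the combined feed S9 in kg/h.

703.2 kg/h

Overall ethylene glycol balance (none leaves overhead): ethylene glycol in fresh feed = ethylene glycol in product, i.e. 656×0.184 = (1−0.199)·S2·0.636.
S2 = 120.7/(0.636×0.801) = 236.94 kg/h.
Recycle S7 = 0.199×236.94 = 47.15 kg/h.
Combined feed S9 = 656 + 47.15 = 703.15 kg/h.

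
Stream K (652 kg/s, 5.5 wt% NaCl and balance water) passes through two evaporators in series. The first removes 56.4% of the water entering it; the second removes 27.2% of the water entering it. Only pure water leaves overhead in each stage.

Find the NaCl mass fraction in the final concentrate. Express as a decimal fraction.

water in feed = 652×0.945 = 616.14 kg/s.
After stage 1: water left = (1−0.564)×616.14 = 268.64; stream total = 304.5 kg/s.
After stage 2: water left = (1−0.272)×268.64 = 195.57; final concentrate = 231.43 kg/s.
NaCl fraction = 35.86/231.43 = 0.155.

0.155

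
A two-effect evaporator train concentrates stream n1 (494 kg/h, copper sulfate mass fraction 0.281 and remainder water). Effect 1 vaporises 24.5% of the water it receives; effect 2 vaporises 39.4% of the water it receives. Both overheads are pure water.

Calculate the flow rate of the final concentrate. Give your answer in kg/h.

water in feed = 494×0.719 = 355.19 kg/h.
After stage 1: water left = (1−0.245)×355.19 = 268.17; stream total = 406.98 kg/h.
After stage 2: water left = (1−0.394)×268.17 = 162.51; final concentrate = 301.32 kg/h.

301.3 kg/h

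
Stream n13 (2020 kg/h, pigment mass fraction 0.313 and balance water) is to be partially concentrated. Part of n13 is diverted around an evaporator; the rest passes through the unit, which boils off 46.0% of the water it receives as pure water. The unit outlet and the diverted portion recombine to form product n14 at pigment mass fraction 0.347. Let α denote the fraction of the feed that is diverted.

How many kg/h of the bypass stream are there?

1394 kg/h

All 2020×0.313 = 632.26 kg/h of pigment reaches n14, so n14 = 632.26/0.347 = 1822.1 kg/h and vapour = 197.93 kg/h.
The evaporator receives (1−α)·2020 of feed at 0.687 water and removes 0.460 of that water:
0.460×0.687×(1−α)×2020 = 197.93
(1−α) = 197.93/638.36 = 0.3101;  α = 0.6899.
Bypass flow = 0.6899×2020 = 1393.7 kg/h.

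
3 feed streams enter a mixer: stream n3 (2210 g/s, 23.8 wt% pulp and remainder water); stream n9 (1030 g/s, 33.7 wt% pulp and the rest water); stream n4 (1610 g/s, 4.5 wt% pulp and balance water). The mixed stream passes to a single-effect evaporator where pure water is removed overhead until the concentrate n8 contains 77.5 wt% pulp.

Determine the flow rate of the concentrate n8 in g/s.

1220 g/s

pulp entering = 2210×0.238 + 1030×0.337 + 1610×0.045 = 945.54 g/s.
All pulp reports to n8, so n8 = 945.54/0.775 = 1220.1 g/s.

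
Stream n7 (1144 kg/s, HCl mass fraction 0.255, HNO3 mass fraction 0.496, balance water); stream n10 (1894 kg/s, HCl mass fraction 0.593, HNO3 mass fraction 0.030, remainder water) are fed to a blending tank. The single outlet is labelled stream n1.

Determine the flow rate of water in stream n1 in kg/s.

998.9 kg/s

water out = water in = 1144×0.249 + 1894×0.377 = 998.89 kg/s.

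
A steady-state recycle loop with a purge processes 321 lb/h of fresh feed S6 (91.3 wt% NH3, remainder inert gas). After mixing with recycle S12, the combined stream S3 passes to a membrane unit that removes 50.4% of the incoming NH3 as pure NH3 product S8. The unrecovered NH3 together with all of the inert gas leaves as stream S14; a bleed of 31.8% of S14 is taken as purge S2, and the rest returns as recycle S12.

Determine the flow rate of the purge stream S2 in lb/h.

97.78 lb/h

inert gas enters only via S6 and leaves only via the purge: 321×0.087 = 0.318×(inert gas in S14), and the membrane unit passes all inert gas, so inert gas in S3 = inert gas in S14 = 87.821 lb/h.
NH3 in S3: m_A = 321×0.913 + (1−0.318)·(1−0.504)·m_A, so m_A = 293.07/0.6617 = 442.89 lb/h.
S14 = (1−0.504)×442.89 + 87.821 = 307.49 lb/h.
Purge S2 = 0.318×307.49 = 97.783 lb/h.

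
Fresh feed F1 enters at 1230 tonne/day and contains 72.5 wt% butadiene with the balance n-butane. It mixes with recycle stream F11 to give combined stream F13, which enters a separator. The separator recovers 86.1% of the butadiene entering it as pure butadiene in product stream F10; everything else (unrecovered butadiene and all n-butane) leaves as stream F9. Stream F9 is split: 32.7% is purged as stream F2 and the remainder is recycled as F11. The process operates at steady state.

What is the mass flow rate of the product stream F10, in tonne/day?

847 tonne/day

butadiene in F13: m_A = 1230×0.725 + (1−0.327)·(1−0.861)·m_A, so m_A = 891.75/0.9065 = 983.78 tonne/day.
Product F10 = 0.861×983.78 = 847.03 tonne/day.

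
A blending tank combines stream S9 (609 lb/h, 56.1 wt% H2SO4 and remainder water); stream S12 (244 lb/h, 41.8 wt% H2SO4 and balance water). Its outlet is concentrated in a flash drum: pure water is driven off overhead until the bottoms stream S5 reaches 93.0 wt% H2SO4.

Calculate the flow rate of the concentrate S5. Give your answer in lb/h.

H2SO4 entering = 609×0.561 + 244×0.418 = 443.64 lb/h.
All H2SO4 reports to S5, so S5 = 443.64/0.930 = 477.03 lb/h.

477 lb/h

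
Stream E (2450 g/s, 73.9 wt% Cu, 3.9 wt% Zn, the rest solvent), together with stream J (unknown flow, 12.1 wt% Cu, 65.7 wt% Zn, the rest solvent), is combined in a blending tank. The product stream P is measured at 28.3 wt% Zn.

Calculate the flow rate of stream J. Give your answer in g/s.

Let J be the unknown flow. Total out = 2450 + J.
Zn balance: 95.55 + 0.657·J = 0.283·(2450 + J)
(0.657 − 0.283)·J = 0.283×2450 − 95.55 = 597.8
J = 597.8 / 0.374 = 1598.4 g/s

1598 g/s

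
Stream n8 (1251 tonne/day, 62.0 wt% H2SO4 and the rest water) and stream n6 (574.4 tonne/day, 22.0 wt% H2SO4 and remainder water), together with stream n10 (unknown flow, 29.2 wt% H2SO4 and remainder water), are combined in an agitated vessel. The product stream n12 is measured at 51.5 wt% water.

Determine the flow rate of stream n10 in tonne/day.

Let n10 be the unknown flow. Total out = 1825.4 + n10.
water balance: 923.41 + 0.708·n10 = 0.515·(1825.4 + n10)
(0.708 − 0.515)·n10 = 0.515×1825.4 − 923.41 = 16.669
n10 = 16.669 / 0.193 = 86.368 tonne/day

86.37 tonne/day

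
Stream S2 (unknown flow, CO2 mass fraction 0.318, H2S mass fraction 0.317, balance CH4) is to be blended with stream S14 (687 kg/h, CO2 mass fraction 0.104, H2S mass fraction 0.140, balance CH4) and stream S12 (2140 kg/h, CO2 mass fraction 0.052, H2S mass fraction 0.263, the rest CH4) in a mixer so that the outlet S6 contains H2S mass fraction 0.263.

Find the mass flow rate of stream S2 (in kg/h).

1565 kg/h

Let S2 be the unknown flow. Total out = 2827 + S2.
H2S balance: 659 + 0.317·S2 = 0.263·(2827 + S2)
(0.317 − 0.263)·S2 = 0.263×2827 − 659 = 84.501
S2 = 84.501 / 0.054 = 1564.8 kg/h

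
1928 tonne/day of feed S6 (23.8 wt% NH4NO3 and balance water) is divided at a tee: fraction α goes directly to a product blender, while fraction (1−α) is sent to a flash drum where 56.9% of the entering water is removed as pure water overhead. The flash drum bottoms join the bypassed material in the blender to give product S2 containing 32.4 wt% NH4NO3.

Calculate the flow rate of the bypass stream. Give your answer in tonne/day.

All 1928×0.238 = 458.86 tonne/day of NH4NO3 reaches S2, so S2 = 458.86/0.324 = 1416.2 tonne/day and vapour = 511.75 tonne/day.
The evaporator receives (1−α)·1928 of feed at 0.762 water and removes 0.569 of that water:
0.569×0.762×(1−α)×1928 = 511.75
(1−α) = 511.75/835.94 = 0.6122;  α = 0.3878.
Bypass flow = 0.3878×1928 = 747.7 tonne/day.

747.7 tonne/day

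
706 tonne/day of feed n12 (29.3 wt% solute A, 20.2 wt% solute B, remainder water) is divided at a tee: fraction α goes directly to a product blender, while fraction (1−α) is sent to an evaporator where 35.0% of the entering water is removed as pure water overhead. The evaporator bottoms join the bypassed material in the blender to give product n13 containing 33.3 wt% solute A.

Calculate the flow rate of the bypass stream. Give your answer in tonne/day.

226.2 tonne/day

All 706×0.293 = 206.86 tonne/day of solute A reaches n13, so n13 = 206.86/0.333 = 621.2 tonne/day and vapour = 84.805 tonne/day.
The evaporator receives (1−α)·706 of feed at 0.505 water and removes 0.350 of that water:
0.350×0.505×(1−α)×706 = 84.805
(1−α) = 84.805/124.79 = 0.6796;  α = 0.3204.
Bypass flow = 0.3204×706 = 226.2 tonne/day.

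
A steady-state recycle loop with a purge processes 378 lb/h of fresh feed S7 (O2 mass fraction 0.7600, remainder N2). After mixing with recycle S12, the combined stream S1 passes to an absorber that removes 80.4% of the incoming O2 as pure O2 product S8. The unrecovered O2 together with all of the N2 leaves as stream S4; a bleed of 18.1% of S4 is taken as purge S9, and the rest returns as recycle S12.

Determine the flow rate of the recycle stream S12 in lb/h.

N2 enters only via S7 and leaves only via the purge: 378×0.240 = 0.181×(N2 in S4), and the absorber passes all N2, so N2 in S1 = N2 in S4 = 501.22 lb/h.
O2 in S1: m_A = 378×0.760 + (1−0.181)·(1−0.804)·m_A, so m_A = 287.28/0.8395 = 342.21 lb/h.
S4 = (1−0.804)×342.21 + 501.22 = 568.29 lb/h.
Recycle S12 = (1−0.181)×568.29 = 465.43 lb/h.

465.4 lb/h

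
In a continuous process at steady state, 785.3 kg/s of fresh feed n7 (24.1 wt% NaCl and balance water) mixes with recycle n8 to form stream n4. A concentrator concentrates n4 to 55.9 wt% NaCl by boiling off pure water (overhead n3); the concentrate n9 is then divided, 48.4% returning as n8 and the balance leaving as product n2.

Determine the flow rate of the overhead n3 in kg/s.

Overall NaCl balance (none leaves overhead): NaCl in fresh feed = NaCl in product, i.e. 785.3×0.241 = (1−0.484)·n9·0.559.
n9 = 189.26/(0.559×0.516) = 656.13 kg/s.
Recycle n8 = 0.484×656.13 = 317.57 kg/s.
Combined feed n4 = 785.3 + 317.57 = 1102.9 kg/s.
Overhead n3 = n4 − n9 = 1102.9 − 656.13 = 446.74 kg/s.

446.7 kg/s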